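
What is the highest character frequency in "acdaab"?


Input: acdaab
Character counts:
  'a': 3
  'b': 1
  'c': 1
  'd': 1
Maximum frequency: 3

3


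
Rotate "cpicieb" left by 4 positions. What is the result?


Input: "cpicieb", rotate left by 4
First 4 characters: "cpic"
Remaining characters: "ieb"
Concatenate remaining + first: "ieb" + "cpic" = "iebcpic"

iebcpic


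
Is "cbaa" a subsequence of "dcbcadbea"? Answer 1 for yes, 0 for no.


Check if "cbaa" is a subsequence of "dcbcadbea"
Greedy scan:
  Position 0 ('d'): no match needed
  Position 1 ('c'): matches sub[0] = 'c'
  Position 2 ('b'): matches sub[1] = 'b'
  Position 3 ('c'): no match needed
  Position 4 ('a'): matches sub[2] = 'a'
  Position 5 ('d'): no match needed
  Position 6 ('b'): no match needed
  Position 7 ('e'): no match needed
  Position 8 ('a'): matches sub[3] = 'a'
All 4 characters matched => is a subsequence

1


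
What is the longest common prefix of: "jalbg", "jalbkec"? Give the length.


Words: jalbg, jalbkec
  Position 0: all 'j' => match
  Position 1: all 'a' => match
  Position 2: all 'l' => match
  Position 3: all 'b' => match
  Position 4: ('g', 'k') => mismatch, stop
LCP = "jalb" (length 4)

4


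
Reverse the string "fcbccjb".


Input: fcbccjb
Reading characters right to left:
  Position 6: 'b'
  Position 5: 'j'
  Position 4: 'c'
  Position 3: 'c'
  Position 2: 'b'
  Position 1: 'c'
  Position 0: 'f'
Reversed: bjccbcf

bjccbcf


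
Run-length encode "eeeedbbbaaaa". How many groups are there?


Input: eeeedbbbaaaa
Scanning for consecutive runs:
  Group 1: 'e' x 4 (positions 0-3)
  Group 2: 'd' x 1 (positions 4-4)
  Group 3: 'b' x 3 (positions 5-7)
  Group 4: 'a' x 4 (positions 8-11)
Total groups: 4

4


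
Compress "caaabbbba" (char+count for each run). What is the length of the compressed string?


Input: caaabbbba
Runs:
  'c' x 1 => "c1"
  'a' x 3 => "a3"
  'b' x 4 => "b4"
  'a' x 1 => "a1"
Compressed: "c1a3b4a1"
Compressed length: 8

8


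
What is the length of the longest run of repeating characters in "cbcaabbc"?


Input: "cbcaabbc"
Scanning for longest run:
  Position 1 ('b'): new char, reset run to 1
  Position 2 ('c'): new char, reset run to 1
  Position 3 ('a'): new char, reset run to 1
  Position 4 ('a'): continues run of 'a', length=2
  Position 5 ('b'): new char, reset run to 1
  Position 6 ('b'): continues run of 'b', length=2
  Position 7 ('c'): new char, reset run to 1
Longest run: 'a' with length 2

2


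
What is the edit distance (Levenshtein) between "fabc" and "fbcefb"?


Computing edit distance: "fabc" -> "fbcefb"
DP table:
           f    b    c    e    f    b
      0    1    2    3    4    5    6
  f   1    0    1    2    3    4    5
  a   2    1    1    2    3    4    5
  b   3    2    1    2    3    4    4
  c   4    3    2    1    2    3    4
Edit distance = dp[4][6] = 4

4


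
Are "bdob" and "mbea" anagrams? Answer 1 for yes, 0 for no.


Strings: "bdob", "mbea"
Sorted first:  bbdo
Sorted second: abem
Differ at position 0: 'b' vs 'a' => not anagrams

0


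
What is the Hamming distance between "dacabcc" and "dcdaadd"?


Comparing "dacabcc" and "dcdaadd" position by position:
  Position 0: 'd' vs 'd' => same
  Position 1: 'a' vs 'c' => differ
  Position 2: 'c' vs 'd' => differ
  Position 3: 'a' vs 'a' => same
  Position 4: 'b' vs 'a' => differ
  Position 5: 'c' vs 'd' => differ
  Position 6: 'c' vs 'd' => differ
Total differences (Hamming distance): 5

5


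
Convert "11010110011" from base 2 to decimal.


Input: "11010110011" in base 2
Positional expansion:
  Digit '1' (value 1) x 2^10 = 1024
  Digit '1' (value 1) x 2^9 = 512
  Digit '0' (value 0) x 2^8 = 0
  Digit '1' (value 1) x 2^7 = 128
  Digit '0' (value 0) x 2^6 = 0
  Digit '1' (value 1) x 2^5 = 32
  Digit '1' (value 1) x 2^4 = 16
  Digit '0' (value 0) x 2^3 = 0
  Digit '0' (value 0) x 2^2 = 0
  Digit '1' (value 1) x 2^1 = 2
  Digit '1' (value 1) x 2^0 = 1
Sum = 1715

1715


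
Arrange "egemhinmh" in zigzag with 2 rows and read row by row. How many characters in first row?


Zigzag "egemhinmh" into 2 rows:
Placing characters:
  'e' => row 0
  'g' => row 1
  'e' => row 0
  'm' => row 1
  'h' => row 0
  'i' => row 1
  'n' => row 0
  'm' => row 1
  'h' => row 0
Rows:
  Row 0: "eehnh"
  Row 1: "gmim"
First row length: 5

5


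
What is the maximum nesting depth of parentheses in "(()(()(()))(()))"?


Input: "(()(()(()))(()))"
Tracking depth:
  Position 0 '(': depth becomes 1
  Position 1 '(': depth becomes 2
  Position 2 ')': depth becomes 1
  Position 3 '(': depth becomes 2
  Position 4 '(': depth becomes 3
  Position 5 ')': depth becomes 2
  Position 6 '(': depth becomes 3
  Position 7 '(': depth becomes 4
  Position 8 ')': depth becomes 3
  Position 9 ')': depth becomes 2
  Position 10 ')': depth becomes 1
  Position 11 '(': depth becomes 2
  Position 12 '(': depth becomes 3
  Position 13 ')': depth becomes 2
  Position 14 ')': depth becomes 1
  Position 15 ')': depth becomes 0
Maximum depth reached: 4

4


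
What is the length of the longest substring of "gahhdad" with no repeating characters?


Input: "gahhdad"
Sliding window (track last position of each char):
  Position 0 ('g'): window [0,0] length 1 -- new best
  Position 1 ('a'): window [0,1] length 2 -- new best
  Position 2 ('h'): window [0,2] length 3 -- new best
  Position 3 ('h'): repeat (last at 2), move window start to 3
  Position 3 ('h'): window [3,3] length 1
  Position 4 ('d'): window [3,4] length 2
  Position 5 ('a'): window [3,5] length 3
  Position 6 ('d'): repeat (last at 4), move window start to 5
  Position 6 ('d'): window [5,6] length 2
Longest substring with no repeats: "gah" with length 3

3


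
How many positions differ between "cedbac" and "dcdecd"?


Comparing "cedbac" and "dcdecd" position by position:
  Position 0: 'c' vs 'd' => DIFFER
  Position 1: 'e' vs 'c' => DIFFER
  Position 2: 'd' vs 'd' => same
  Position 3: 'b' vs 'e' => DIFFER
  Position 4: 'a' vs 'c' => DIFFER
  Position 5: 'c' vs 'd' => DIFFER
Positions that differ: 5

5


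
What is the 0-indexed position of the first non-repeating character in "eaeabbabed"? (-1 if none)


Input: eaeabbabed
Character frequencies:
  'a': 3
  'b': 3
  'd': 1
  'e': 3
Scanning left to right for freq == 1:
  Position 0 ('e'): freq=3, skip
  Position 1 ('a'): freq=3, skip
  Position 2 ('e'): freq=3, skip
  Position 3 ('a'): freq=3, skip
  Position 4 ('b'): freq=3, skip
  Position 5 ('b'): freq=3, skip
  Position 6 ('a'): freq=3, skip
  Position 7 ('b'): freq=3, skip
  Position 8 ('e'): freq=3, skip
  Position 9 ('d'): unique! => answer = 9

9


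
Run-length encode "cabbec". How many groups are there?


Input: cabbec
Scanning for consecutive runs:
  Group 1: 'c' x 1 (positions 0-0)
  Group 2: 'a' x 1 (positions 1-1)
  Group 3: 'b' x 2 (positions 2-3)
  Group 4: 'e' x 1 (positions 4-4)
  Group 5: 'c' x 1 (positions 5-5)
Total groups: 5

5


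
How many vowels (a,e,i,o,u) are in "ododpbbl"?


Input: ododpbbl
Checking each character:
  'o' at position 0: vowel (running total: 1)
  'd' at position 1: consonant
  'o' at position 2: vowel (running total: 2)
  'd' at position 3: consonant
  'p' at position 4: consonant
  'b' at position 5: consonant
  'b' at position 6: consonant
  'l' at position 7: consonant
Total vowels: 2

2


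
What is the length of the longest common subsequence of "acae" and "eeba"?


LCS of "acae" and "eeba"
DP table:
           e    e    b    a
      0    0    0    0    0
  a   0    0    0    0    1
  c   0    0    0    0    1
  a   0    0    0    0    1
  e   0    1    1    1    1
LCS length = dp[4][4] = 1

1


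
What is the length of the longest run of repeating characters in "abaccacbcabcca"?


Input: "abaccacbcabcca"
Scanning for longest run:
  Position 1 ('b'): new char, reset run to 1
  Position 2 ('a'): new char, reset run to 1
  Position 3 ('c'): new char, reset run to 1
  Position 4 ('c'): continues run of 'c', length=2
  Position 5 ('a'): new char, reset run to 1
  Position 6 ('c'): new char, reset run to 1
  Position 7 ('b'): new char, reset run to 1
  Position 8 ('c'): new char, reset run to 1
  Position 9 ('a'): new char, reset run to 1
  Position 10 ('b'): new char, reset run to 1
  Position 11 ('c'): new char, reset run to 1
  Position 12 ('c'): continues run of 'c', length=2
  Position 13 ('a'): new char, reset run to 1
Longest run: 'c' with length 2

2


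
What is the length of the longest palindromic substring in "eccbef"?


Input: "eccbef"
Checking substrings for palindromes:
  [1:3] "cc" (len 2) => palindrome
Longest palindromic substring: "cc" with length 2

2


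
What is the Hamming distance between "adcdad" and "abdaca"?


Comparing "adcdad" and "abdaca" position by position:
  Position 0: 'a' vs 'a' => same
  Position 1: 'd' vs 'b' => differ
  Position 2: 'c' vs 'd' => differ
  Position 3: 'd' vs 'a' => differ
  Position 4: 'a' vs 'c' => differ
  Position 5: 'd' vs 'a' => differ
Total differences (Hamming distance): 5

5


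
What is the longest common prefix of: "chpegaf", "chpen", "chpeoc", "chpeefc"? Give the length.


Words: chpegaf, chpen, chpeoc, chpeefc
  Position 0: all 'c' => match
  Position 1: all 'h' => match
  Position 2: all 'p' => match
  Position 3: all 'e' => match
  Position 4: ('g', 'n', 'o', 'e') => mismatch, stop
LCP = "chpe" (length 4)

4


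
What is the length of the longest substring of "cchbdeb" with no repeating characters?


Input: "cchbdeb"
Sliding window (track last position of each char):
  Position 0 ('c'): window [0,0] length 1 -- new best
  Position 1 ('c'): repeat (last at 0), move window start to 1
  Position 1 ('c'): window [1,1] length 1
  Position 2 ('h'): window [1,2] length 2 -- new best
  Position 3 ('b'): window [1,3] length 3 -- new best
  Position 4 ('d'): window [1,4] length 4 -- new best
  Position 5 ('e'): window [1,5] length 5 -- new best
  Position 6 ('b'): repeat (last at 3), move window start to 4
  Position 6 ('b'): window [4,6] length 3
Longest substring with no repeats: "chbde" with length 5

5


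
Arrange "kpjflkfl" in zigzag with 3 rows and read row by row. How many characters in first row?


Zigzag "kpjflkfl" into 3 rows:
Placing characters:
  'k' => row 0
  'p' => row 1
  'j' => row 2
  'f' => row 1
  'l' => row 0
  'k' => row 1
  'f' => row 2
  'l' => row 1
Rows:
  Row 0: "kl"
  Row 1: "pfkl"
  Row 2: "jf"
First row length: 2

2


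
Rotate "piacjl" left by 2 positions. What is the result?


Input: "piacjl", rotate left by 2
First 2 characters: "pi"
Remaining characters: "acjl"
Concatenate remaining + first: "acjl" + "pi" = "acjlpi"

acjlpi


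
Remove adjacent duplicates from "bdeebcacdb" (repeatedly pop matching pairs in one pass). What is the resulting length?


Input: bdeebcacdb
Stack-based adjacent duplicate removal:
  Read 'b': push. Stack: b
  Read 'd': push. Stack: bd
  Read 'e': push. Stack: bde
  Read 'e': matches stack top 'e' => pop. Stack: bd
  Read 'b': push. Stack: bdb
  Read 'c': push. Stack: bdbc
  Read 'a': push. Stack: bdbca
  Read 'c': push. Stack: bdbcac
  Read 'd': push. Stack: bdbcacd
  Read 'b': push. Stack: bdbcacdb
Final stack: "bdbcacdb" (length 8)

8


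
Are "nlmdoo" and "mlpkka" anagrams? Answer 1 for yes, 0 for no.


Strings: "nlmdoo", "mlpkka"
Sorted first:  dlmnoo
Sorted second: akklmp
Differ at position 0: 'd' vs 'a' => not anagrams

0


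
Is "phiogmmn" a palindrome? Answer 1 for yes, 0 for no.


Input: phiogmmn
Reversed: nmmgoihp
  Compare pos 0 ('p') with pos 7 ('n'): MISMATCH
  Compare pos 1 ('h') with pos 6 ('m'): MISMATCH
  Compare pos 2 ('i') with pos 5 ('m'): MISMATCH
  Compare pos 3 ('o') with pos 4 ('g'): MISMATCH
Result: not a palindrome

0


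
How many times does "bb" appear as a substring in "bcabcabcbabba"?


Searching for "bb" in "bcabcabcbabba"
Scanning each position:
  Position 0: "bc" => no
  Position 1: "ca" => no
  Position 2: "ab" => no
  Position 3: "bc" => no
  Position 4: "ca" => no
  Position 5: "ab" => no
  Position 6: "bc" => no
  Position 7: "cb" => no
  Position 8: "ba" => no
  Position 9: "ab" => no
  Position 10: "bb" => MATCH
  Position 11: "ba" => no
Total occurrences: 1

1


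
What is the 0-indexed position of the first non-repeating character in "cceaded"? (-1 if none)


Input: cceaded
Character frequencies:
  'a': 1
  'c': 2
  'd': 2
  'e': 2
Scanning left to right for freq == 1:
  Position 0 ('c'): freq=2, skip
  Position 1 ('c'): freq=2, skip
  Position 2 ('e'): freq=2, skip
  Position 3 ('a'): unique! => answer = 3

3


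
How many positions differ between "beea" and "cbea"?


Comparing "beea" and "cbea" position by position:
  Position 0: 'b' vs 'c' => DIFFER
  Position 1: 'e' vs 'b' => DIFFER
  Position 2: 'e' vs 'e' => same
  Position 3: 'a' vs 'a' => same
Positions that differ: 2

2


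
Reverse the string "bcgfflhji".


Input: bcgfflhji
Reading characters right to left:
  Position 8: 'i'
  Position 7: 'j'
  Position 6: 'h'
  Position 5: 'l'
  Position 4: 'f'
  Position 3: 'f'
  Position 2: 'g'
  Position 1: 'c'
  Position 0: 'b'
Reversed: ijhlffgcb

ijhlffgcb


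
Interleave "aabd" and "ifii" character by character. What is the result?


Interleaving "aabd" and "ifii":
  Position 0: 'a' from first, 'i' from second => "ai"
  Position 1: 'a' from first, 'f' from second => "af"
  Position 2: 'b' from first, 'i' from second => "bi"
  Position 3: 'd' from first, 'i' from second => "di"
Result: aiafbidi

aiafbidi


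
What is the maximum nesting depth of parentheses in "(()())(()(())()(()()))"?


Input: "(()())(()(())()(()()))"
Tracking depth:
  Position 0 '(': depth becomes 1
  Position 1 '(': depth becomes 2
  Position 2 ')': depth becomes 1
  Position 3 '(': depth becomes 2
  Position 4 ')': depth becomes 1
  Position 5 ')': depth becomes 0
  Position 6 '(': depth becomes 1
  Position 7 '(': depth becomes 2
  Position 8 ')': depth becomes 1
  Position 9 '(': depth becomes 2
  Position 10 '(': depth becomes 3
  Position 11 ')': depth becomes 2
  Position 12 ')': depth becomes 1
  Position 13 '(': depth becomes 2
  Position 14 ')': depth becomes 1
  Position 15 '(': depth becomes 2
  Position 16 '(': depth becomes 3
  Position 17 ')': depth becomes 2
  Position 18 '(': depth becomes 3
  Position 19 ')': depth becomes 2
  Position 20 ')': depth becomes 1
  Position 21 ')': depth becomes 0
Maximum depth reached: 3

3


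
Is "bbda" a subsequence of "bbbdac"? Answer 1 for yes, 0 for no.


Check if "bbda" is a subsequence of "bbbdac"
Greedy scan:
  Position 0 ('b'): matches sub[0] = 'b'
  Position 1 ('b'): matches sub[1] = 'b'
  Position 2 ('b'): no match needed
  Position 3 ('d'): matches sub[2] = 'd'
  Position 4 ('a'): matches sub[3] = 'a'
  Position 5 ('c'): no match needed
All 4 characters matched => is a subsequence

1


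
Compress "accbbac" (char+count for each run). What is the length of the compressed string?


Input: accbbac
Runs:
  'a' x 1 => "a1"
  'c' x 2 => "c2"
  'b' x 2 => "b2"
  'a' x 1 => "a1"
  'c' x 1 => "c1"
Compressed: "a1c2b2a1c1"
Compressed length: 10

10


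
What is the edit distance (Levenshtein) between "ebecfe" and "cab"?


Computing edit distance: "ebecfe" -> "cab"
DP table:
           c    a    b
      0    1    2    3
  e   1    1    2    3
  b   2    2    2    2
  e   3    3    3    3
  c   4    3    4    4
  f   5    4    4    5
  e   6    5    5    5
Edit distance = dp[6][3] = 5

5


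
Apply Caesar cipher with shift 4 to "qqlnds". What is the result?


Caesar cipher: shift "qqlnds" by 4
  'q' (pos 16) + 4 = pos 20 = 'u'
  'q' (pos 16) + 4 = pos 20 = 'u'
  'l' (pos 11) + 4 = pos 15 = 'p'
  'n' (pos 13) + 4 = pos 17 = 'r'
  'd' (pos 3) + 4 = pos 7 = 'h'
  's' (pos 18) + 4 = pos 22 = 'w'
Result: uuprhw

uuprhw


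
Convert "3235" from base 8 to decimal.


Input: "3235" in base 8
Positional expansion:
  Digit '3' (value 3) x 8^3 = 1536
  Digit '2' (value 2) x 8^2 = 128
  Digit '3' (value 3) x 8^1 = 24
  Digit '5' (value 5) x 8^0 = 5
Sum = 1693

1693


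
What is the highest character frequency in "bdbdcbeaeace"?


Input: bdbdcbeaeace
Character counts:
  'a': 2
  'b': 3
  'c': 2
  'd': 2
  'e': 3
Maximum frequency: 3

3


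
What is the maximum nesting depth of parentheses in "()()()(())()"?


Input: "()()()(())()"
Tracking depth:
  Position 0 '(': depth becomes 1
  Position 1 ')': depth becomes 0
  Position 2 '(': depth becomes 1
  Position 3 ')': depth becomes 0
  Position 4 '(': depth becomes 1
  Position 5 ')': depth becomes 0
  Position 6 '(': depth becomes 1
  Position 7 '(': depth becomes 2
  Position 8 ')': depth becomes 1
  Position 9 ')': depth becomes 0
  Position 10 '(': depth becomes 1
  Position 11 ')': depth becomes 0
Maximum depth reached: 2

2


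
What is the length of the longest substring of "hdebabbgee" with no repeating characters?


Input: "hdebabbgee"
Sliding window (track last position of each char):
  Position 0 ('h'): window [0,0] length 1 -- new best
  Position 1 ('d'): window [0,1] length 2 -- new best
  Position 2 ('e'): window [0,2] length 3 -- new best
  Position 3 ('b'): window [0,3] length 4 -- new best
  Position 4 ('a'): window [0,4] length 5 -- new best
  Position 5 ('b'): repeat (last at 3), move window start to 4
  Position 5 ('b'): window [4,5] length 2
  Position 6 ('b'): repeat (last at 5), move window start to 6
  Position 6 ('b'): window [6,6] length 1
  Position 7 ('g'): window [6,7] length 2
  Position 8 ('e'): window [6,8] length 3
  Position 9 ('e'): repeat (last at 8), move window start to 9
  Position 9 ('e'): window [9,9] length 1
Longest substring with no repeats: "hdeba" with length 5

5


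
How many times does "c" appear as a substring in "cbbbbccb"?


Searching for "c" in "cbbbbccb"
Scanning each position:
  Position 0: "c" => MATCH
  Position 1: "b" => no
  Position 2: "b" => no
  Position 3: "b" => no
  Position 4: "b" => no
  Position 5: "c" => MATCH
  Position 6: "c" => MATCH
  Position 7: "b" => no
Total occurrences: 3

3


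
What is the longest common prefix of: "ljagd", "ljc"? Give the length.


Words: ljagd, ljc
  Position 0: all 'l' => match
  Position 1: all 'j' => match
  Position 2: ('a', 'c') => mismatch, stop
LCP = "lj" (length 2)

2


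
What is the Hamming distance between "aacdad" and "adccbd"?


Comparing "aacdad" and "adccbd" position by position:
  Position 0: 'a' vs 'a' => same
  Position 1: 'a' vs 'd' => differ
  Position 2: 'c' vs 'c' => same
  Position 3: 'd' vs 'c' => differ
  Position 4: 'a' vs 'b' => differ
  Position 5: 'd' vs 'd' => same
Total differences (Hamming distance): 3

3


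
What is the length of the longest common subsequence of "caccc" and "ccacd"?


LCS of "caccc" and "ccacd"
DP table:
           c    c    a    c    d
      0    0    0    0    0    0
  c   0    1    1    1    1    1
  a   0    1    1    2    2    2
  c   0    1    2    2    3    3
  c   0    1    2    2    3    3
  c   0    1    2    2    3    3
LCS length = dp[5][5] = 3

3


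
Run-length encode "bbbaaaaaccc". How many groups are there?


Input: bbbaaaaaccc
Scanning for consecutive runs:
  Group 1: 'b' x 3 (positions 0-2)
  Group 2: 'a' x 5 (positions 3-7)
  Group 3: 'c' x 3 (positions 8-10)
Total groups: 3

3


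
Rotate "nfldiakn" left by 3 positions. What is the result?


Input: "nfldiakn", rotate left by 3
First 3 characters: "nfl"
Remaining characters: "diakn"
Concatenate remaining + first: "diakn" + "nfl" = "diaknnfl"

diaknnfl


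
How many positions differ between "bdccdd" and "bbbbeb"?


Comparing "bdccdd" and "bbbbeb" position by position:
  Position 0: 'b' vs 'b' => same
  Position 1: 'd' vs 'b' => DIFFER
  Position 2: 'c' vs 'b' => DIFFER
  Position 3: 'c' vs 'b' => DIFFER
  Position 4: 'd' vs 'e' => DIFFER
  Position 5: 'd' vs 'b' => DIFFER
Positions that differ: 5

5


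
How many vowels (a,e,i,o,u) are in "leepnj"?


Input: leepnj
Checking each character:
  'l' at position 0: consonant
  'e' at position 1: vowel (running total: 1)
  'e' at position 2: vowel (running total: 2)
  'p' at position 3: consonant
  'n' at position 4: consonant
  'j' at position 5: consonant
Total vowels: 2

2


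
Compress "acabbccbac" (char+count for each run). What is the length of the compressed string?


Input: acabbccbac
Runs:
  'a' x 1 => "a1"
  'c' x 1 => "c1"
  'a' x 1 => "a1"
  'b' x 2 => "b2"
  'c' x 2 => "c2"
  'b' x 1 => "b1"
  'a' x 1 => "a1"
  'c' x 1 => "c1"
Compressed: "a1c1a1b2c2b1a1c1"
Compressed length: 16

16


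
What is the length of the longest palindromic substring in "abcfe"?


Input: "abcfe"
Checking substrings for palindromes:
  No multi-char palindromic substrings found
Longest palindromic substring: "a" with length 1

1


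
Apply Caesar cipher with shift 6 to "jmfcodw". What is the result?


Caesar cipher: shift "jmfcodw" by 6
  'j' (pos 9) + 6 = pos 15 = 'p'
  'm' (pos 12) + 6 = pos 18 = 's'
  'f' (pos 5) + 6 = pos 11 = 'l'
  'c' (pos 2) + 6 = pos 8 = 'i'
  'o' (pos 14) + 6 = pos 20 = 'u'
  'd' (pos 3) + 6 = pos 9 = 'j'
  'w' (pos 22) + 6 = pos 2 = 'c'
Result: psliujc

psliujc


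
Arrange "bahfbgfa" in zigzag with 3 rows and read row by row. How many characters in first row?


Zigzag "bahfbgfa" into 3 rows:
Placing characters:
  'b' => row 0
  'a' => row 1
  'h' => row 2
  'f' => row 1
  'b' => row 0
  'g' => row 1
  'f' => row 2
  'a' => row 1
Rows:
  Row 0: "bb"
  Row 1: "afga"
  Row 2: "hf"
First row length: 2

2


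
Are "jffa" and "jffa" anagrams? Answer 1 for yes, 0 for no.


Strings: "jffa", "jffa"
Sorted first:  affj
Sorted second: affj
Sorted forms match => anagrams

1


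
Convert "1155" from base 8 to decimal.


Input: "1155" in base 8
Positional expansion:
  Digit '1' (value 1) x 8^3 = 512
  Digit '1' (value 1) x 8^2 = 64
  Digit '5' (value 5) x 8^1 = 40
  Digit '5' (value 5) x 8^0 = 5
Sum = 621

621


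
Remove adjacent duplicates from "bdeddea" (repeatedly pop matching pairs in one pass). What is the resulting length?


Input: bdeddea
Stack-based adjacent duplicate removal:
  Read 'b': push. Stack: b
  Read 'd': push. Stack: bd
  Read 'e': push. Stack: bde
  Read 'd': push. Stack: bded
  Read 'd': matches stack top 'd' => pop. Stack: bde
  Read 'e': matches stack top 'e' => pop. Stack: bd
  Read 'a': push. Stack: bda
Final stack: "bda" (length 3)

3


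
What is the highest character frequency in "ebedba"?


Input: ebedba
Character counts:
  'a': 1
  'b': 2
  'd': 1
  'e': 2
Maximum frequency: 2

2


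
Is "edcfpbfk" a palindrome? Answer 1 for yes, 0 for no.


Input: edcfpbfk
Reversed: kfbpfcde
  Compare pos 0 ('e') with pos 7 ('k'): MISMATCH
  Compare pos 1 ('d') with pos 6 ('f'): MISMATCH
  Compare pos 2 ('c') with pos 5 ('b'): MISMATCH
  Compare pos 3 ('f') with pos 4 ('p'): MISMATCH
Result: not a palindrome

0


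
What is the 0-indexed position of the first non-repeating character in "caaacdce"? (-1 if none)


Input: caaacdce
Character frequencies:
  'a': 3
  'c': 3
  'd': 1
  'e': 1
Scanning left to right for freq == 1:
  Position 0 ('c'): freq=3, skip
  Position 1 ('a'): freq=3, skip
  Position 2 ('a'): freq=3, skip
  Position 3 ('a'): freq=3, skip
  Position 4 ('c'): freq=3, skip
  Position 5 ('d'): unique! => answer = 5

5


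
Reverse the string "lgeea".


Input: lgeea
Reading characters right to left:
  Position 4: 'a'
  Position 3: 'e'
  Position 2: 'e'
  Position 1: 'g'
  Position 0: 'l'
Reversed: aeegl

aeegl


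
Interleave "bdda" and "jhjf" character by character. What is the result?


Interleaving "bdda" and "jhjf":
  Position 0: 'b' from first, 'j' from second => "bj"
  Position 1: 'd' from first, 'h' from second => "dh"
  Position 2: 'd' from first, 'j' from second => "dj"
  Position 3: 'a' from first, 'f' from second => "af"
Result: bjdhdjaf

bjdhdjaf


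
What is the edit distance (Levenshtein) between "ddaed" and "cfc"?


Computing edit distance: "ddaed" -> "cfc"
DP table:
           c    f    c
      0    1    2    3
  d   1    1    2    3
  d   2    2    2    3
  a   3    3    3    3
  e   4    4    4    4
  d   5    5    5    5
Edit distance = dp[5][3] = 5

5


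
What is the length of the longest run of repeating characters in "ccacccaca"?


Input: "ccacccaca"
Scanning for longest run:
  Position 1 ('c'): continues run of 'c', length=2
  Position 2 ('a'): new char, reset run to 1
  Position 3 ('c'): new char, reset run to 1
  Position 4 ('c'): continues run of 'c', length=2
  Position 5 ('c'): continues run of 'c', length=3
  Position 6 ('a'): new char, reset run to 1
  Position 7 ('c'): new char, reset run to 1
  Position 8 ('a'): new char, reset run to 1
Longest run: 'c' with length 3

3


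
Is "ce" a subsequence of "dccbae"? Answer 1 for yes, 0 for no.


Check if "ce" is a subsequence of "dccbae"
Greedy scan:
  Position 0 ('d'): no match needed
  Position 1 ('c'): matches sub[0] = 'c'
  Position 2 ('c'): no match needed
  Position 3 ('b'): no match needed
  Position 4 ('a'): no match needed
  Position 5 ('e'): matches sub[1] = 'e'
All 2 characters matched => is a subsequence

1


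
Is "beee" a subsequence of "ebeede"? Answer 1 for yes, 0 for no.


Check if "beee" is a subsequence of "ebeede"
Greedy scan:
  Position 0 ('e'): no match needed
  Position 1 ('b'): matches sub[0] = 'b'
  Position 2 ('e'): matches sub[1] = 'e'
  Position 3 ('e'): matches sub[2] = 'e'
  Position 4 ('d'): no match needed
  Position 5 ('e'): matches sub[3] = 'e'
All 4 characters matched => is a subsequence

1


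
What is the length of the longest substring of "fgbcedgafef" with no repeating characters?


Input: "fgbcedgafef"
Sliding window (track last position of each char):
  Position 0 ('f'): window [0,0] length 1 -- new best
  Position 1 ('g'): window [0,1] length 2 -- new best
  Position 2 ('b'): window [0,2] length 3 -- new best
  Position 3 ('c'): window [0,3] length 4 -- new best
  Position 4 ('e'): window [0,4] length 5 -- new best
  Position 5 ('d'): window [0,5] length 6 -- new best
  Position 6 ('g'): repeat (last at 1), move window start to 2
  Position 6 ('g'): window [2,6] length 5
  Position 7 ('a'): window [2,7] length 6
  Position 8 ('f'): window [2,8] length 7 -- new best
  Position 9 ('e'): repeat (last at 4), move window start to 5
  Position 9 ('e'): window [5,9] length 5
  Position 10 ('f'): repeat (last at 8), move window start to 9
  Position 10 ('f'): window [9,10] length 2
Longest substring with no repeats: "bcedgaf" with length 7

7


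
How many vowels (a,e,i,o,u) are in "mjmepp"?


Input: mjmepp
Checking each character:
  'm' at position 0: consonant
  'j' at position 1: consonant
  'm' at position 2: consonant
  'e' at position 3: vowel (running total: 1)
  'p' at position 4: consonant
  'p' at position 5: consonant
Total vowels: 1

1


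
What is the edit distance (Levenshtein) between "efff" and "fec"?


Computing edit distance: "efff" -> "fec"
DP table:
           f    e    c
      0    1    2    3
  e   1    1    1    2
  f   2    1    2    2
  f   3    2    2    3
  f   4    3    3    3
Edit distance = dp[4][3] = 3

3


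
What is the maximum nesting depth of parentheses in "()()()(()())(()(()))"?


Input: "()()()(()())(()(()))"
Tracking depth:
  Position 0 '(': depth becomes 1
  Position 1 ')': depth becomes 0
  Position 2 '(': depth becomes 1
  Position 3 ')': depth becomes 0
  Position 4 '(': depth becomes 1
  Position 5 ')': depth becomes 0
  Position 6 '(': depth becomes 1
  Position 7 '(': depth becomes 2
  Position 8 ')': depth becomes 1
  Position 9 '(': depth becomes 2
  Position 10 ')': depth becomes 1
  Position 11 ')': depth becomes 0
  Position 12 '(': depth becomes 1
  Position 13 '(': depth becomes 2
  Position 14 ')': depth becomes 1
  Position 15 '(': depth becomes 2
  Position 16 '(': depth becomes 3
  Position 17 ')': depth becomes 2
  Position 18 ')': depth becomes 1
  Position 19 ')': depth becomes 0
Maximum depth reached: 3

3


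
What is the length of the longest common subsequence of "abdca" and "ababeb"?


LCS of "abdca" and "ababeb"
DP table:
           a    b    a    b    e    b
      0    0    0    0    0    0    0
  a   0    1    1    1    1    1    1
  b   0    1    2    2    2    2    2
  d   0    1    2    2    2    2    2
  c   0    1    2    2    2    2    2
  a   0    1    2    3    3    3    3
LCS length = dp[5][6] = 3

3


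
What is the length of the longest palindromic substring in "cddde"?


Input: "cddde"
Checking substrings for palindromes:
  [1:4] "ddd" (len 3) => palindrome
  [1:3] "dd" (len 2) => palindrome
  [2:4] "dd" (len 2) => palindrome
Longest palindromic substring: "ddd" with length 3

3


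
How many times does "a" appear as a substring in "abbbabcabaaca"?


Searching for "a" in "abbbabcabaaca"
Scanning each position:
  Position 0: "a" => MATCH
  Position 1: "b" => no
  Position 2: "b" => no
  Position 3: "b" => no
  Position 4: "a" => MATCH
  Position 5: "b" => no
  Position 6: "c" => no
  Position 7: "a" => MATCH
  Position 8: "b" => no
  Position 9: "a" => MATCH
  Position 10: "a" => MATCH
  Position 11: "c" => no
  Position 12: "a" => MATCH
Total occurrences: 6

6


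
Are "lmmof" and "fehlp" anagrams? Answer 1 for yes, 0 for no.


Strings: "lmmof", "fehlp"
Sorted first:  flmmo
Sorted second: efhlp
Differ at position 0: 'f' vs 'e' => not anagrams

0


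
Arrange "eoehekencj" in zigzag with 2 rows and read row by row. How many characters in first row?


Zigzag "eoehekencj" into 2 rows:
Placing characters:
  'e' => row 0
  'o' => row 1
  'e' => row 0
  'h' => row 1
  'e' => row 0
  'k' => row 1
  'e' => row 0
  'n' => row 1
  'c' => row 0
  'j' => row 1
Rows:
  Row 0: "eeeec"
  Row 1: "ohknj"
First row length: 5

5


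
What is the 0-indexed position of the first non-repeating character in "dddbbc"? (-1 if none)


Input: dddbbc
Character frequencies:
  'b': 2
  'c': 1
  'd': 3
Scanning left to right for freq == 1:
  Position 0 ('d'): freq=3, skip
  Position 1 ('d'): freq=3, skip
  Position 2 ('d'): freq=3, skip
  Position 3 ('b'): freq=2, skip
  Position 4 ('b'): freq=2, skip
  Position 5 ('c'): unique! => answer = 5

5


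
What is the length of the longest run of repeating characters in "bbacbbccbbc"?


Input: "bbacbbccbbc"
Scanning for longest run:
  Position 1 ('b'): continues run of 'b', length=2
  Position 2 ('a'): new char, reset run to 1
  Position 3 ('c'): new char, reset run to 1
  Position 4 ('b'): new char, reset run to 1
  Position 5 ('b'): continues run of 'b', length=2
  Position 6 ('c'): new char, reset run to 1
  Position 7 ('c'): continues run of 'c', length=2
  Position 8 ('b'): new char, reset run to 1
  Position 9 ('b'): continues run of 'b', length=2
  Position 10 ('c'): new char, reset run to 1
Longest run: 'b' with length 2

2


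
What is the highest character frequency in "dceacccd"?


Input: dceacccd
Character counts:
  'a': 1
  'c': 4
  'd': 2
  'e': 1
Maximum frequency: 4

4


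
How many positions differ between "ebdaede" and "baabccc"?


Comparing "ebdaede" and "baabccc" position by position:
  Position 0: 'e' vs 'b' => DIFFER
  Position 1: 'b' vs 'a' => DIFFER
  Position 2: 'd' vs 'a' => DIFFER
  Position 3: 'a' vs 'b' => DIFFER
  Position 4: 'e' vs 'c' => DIFFER
  Position 5: 'd' vs 'c' => DIFFER
  Position 6: 'e' vs 'c' => DIFFER
Positions that differ: 7

7


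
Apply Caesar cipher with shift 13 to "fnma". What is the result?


Caesar cipher: shift "fnma" by 13
  'f' (pos 5) + 13 = pos 18 = 's'
  'n' (pos 13) + 13 = pos 0 = 'a'
  'm' (pos 12) + 13 = pos 25 = 'z'
  'a' (pos 0) + 13 = pos 13 = 'n'
Result: sazn

sazn


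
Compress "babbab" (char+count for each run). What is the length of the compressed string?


Input: babbab
Runs:
  'b' x 1 => "b1"
  'a' x 1 => "a1"
  'b' x 2 => "b2"
  'a' x 1 => "a1"
  'b' x 1 => "b1"
Compressed: "b1a1b2a1b1"
Compressed length: 10

10


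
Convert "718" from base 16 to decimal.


Input: "718" in base 16
Positional expansion:
  Digit '7' (value 7) x 16^2 = 1792
  Digit '1' (value 1) x 16^1 = 16
  Digit '8' (value 8) x 16^0 = 8
Sum = 1816

1816


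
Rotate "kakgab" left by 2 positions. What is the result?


Input: "kakgab", rotate left by 2
First 2 characters: "ka"
Remaining characters: "kgab"
Concatenate remaining + first: "kgab" + "ka" = "kgabka"

kgabka


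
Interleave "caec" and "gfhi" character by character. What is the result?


Interleaving "caec" and "gfhi":
  Position 0: 'c' from first, 'g' from second => "cg"
  Position 1: 'a' from first, 'f' from second => "af"
  Position 2: 'e' from first, 'h' from second => "eh"
  Position 3: 'c' from first, 'i' from second => "ci"
Result: cgafehci

cgafehci


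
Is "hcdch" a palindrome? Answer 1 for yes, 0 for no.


Input: hcdch
Reversed: hcdch
  Compare pos 0 ('h') with pos 4 ('h'): match
  Compare pos 1 ('c') with pos 3 ('c'): match
Result: palindrome

1


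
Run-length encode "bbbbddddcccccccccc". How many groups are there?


Input: bbbbddddcccccccccc
Scanning for consecutive runs:
  Group 1: 'b' x 4 (positions 0-3)
  Group 2: 'd' x 4 (positions 4-7)
  Group 3: 'c' x 10 (positions 8-17)
Total groups: 3

3


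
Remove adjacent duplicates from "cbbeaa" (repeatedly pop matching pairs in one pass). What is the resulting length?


Input: cbbeaa
Stack-based adjacent duplicate removal:
  Read 'c': push. Stack: c
  Read 'b': push. Stack: cb
  Read 'b': matches stack top 'b' => pop. Stack: c
  Read 'e': push. Stack: ce
  Read 'a': push. Stack: cea
  Read 'a': matches stack top 'a' => pop. Stack: ce
Final stack: "ce" (length 2)

2


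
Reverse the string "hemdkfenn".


Input: hemdkfenn
Reading characters right to left:
  Position 8: 'n'
  Position 7: 'n'
  Position 6: 'e'
  Position 5: 'f'
  Position 4: 'k'
  Position 3: 'd'
  Position 2: 'm'
  Position 1: 'e'
  Position 0: 'h'
Reversed: nnefkdmeh

nnefkdmeh


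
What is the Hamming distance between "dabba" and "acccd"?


Comparing "dabba" and "acccd" position by position:
  Position 0: 'd' vs 'a' => differ
  Position 1: 'a' vs 'c' => differ
  Position 2: 'b' vs 'c' => differ
  Position 3: 'b' vs 'c' => differ
  Position 4: 'a' vs 'd' => differ
Total differences (Hamming distance): 5

5


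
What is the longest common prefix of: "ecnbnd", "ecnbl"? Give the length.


Words: ecnbnd, ecnbl
  Position 0: all 'e' => match
  Position 1: all 'c' => match
  Position 2: all 'n' => match
  Position 3: all 'b' => match
  Position 4: ('n', 'l') => mismatch, stop
LCP = "ecnb" (length 4)

4


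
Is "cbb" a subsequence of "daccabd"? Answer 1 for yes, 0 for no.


Check if "cbb" is a subsequence of "daccabd"
Greedy scan:
  Position 0 ('d'): no match needed
  Position 1 ('a'): no match needed
  Position 2 ('c'): matches sub[0] = 'c'
  Position 3 ('c'): no match needed
  Position 4 ('a'): no match needed
  Position 5 ('b'): matches sub[1] = 'b'
  Position 6 ('d'): no match needed
Only matched 2/3 characters => not a subsequence

0


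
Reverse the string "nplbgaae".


Input: nplbgaae
Reading characters right to left:
  Position 7: 'e'
  Position 6: 'a'
  Position 5: 'a'
  Position 4: 'g'
  Position 3: 'b'
  Position 2: 'l'
  Position 1: 'p'
  Position 0: 'n'
Reversed: eaagblpn

eaagblpn


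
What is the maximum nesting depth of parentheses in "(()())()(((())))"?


Input: "(()())()(((())))"
Tracking depth:
  Position 0 '(': depth becomes 1
  Position 1 '(': depth becomes 2
  Position 2 ')': depth becomes 1
  Position 3 '(': depth becomes 2
  Position 4 ')': depth becomes 1
  Position 5 ')': depth becomes 0
  Position 6 '(': depth becomes 1
  Position 7 ')': depth becomes 0
  Position 8 '(': depth becomes 1
  Position 9 '(': depth becomes 2
  Position 10 '(': depth becomes 3
  Position 11 '(': depth becomes 4
  Position 12 ')': depth becomes 3
  Position 13 ')': depth becomes 2
  Position 14 ')': depth becomes 1
  Position 15 ')': depth becomes 0
Maximum depth reached: 4

4


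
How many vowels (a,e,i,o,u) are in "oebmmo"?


Input: oebmmo
Checking each character:
  'o' at position 0: vowel (running total: 1)
  'e' at position 1: vowel (running total: 2)
  'b' at position 2: consonant
  'm' at position 3: consonant
  'm' at position 4: consonant
  'o' at position 5: vowel (running total: 3)
Total vowels: 3

3


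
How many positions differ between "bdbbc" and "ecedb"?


Comparing "bdbbc" and "ecedb" position by position:
  Position 0: 'b' vs 'e' => DIFFER
  Position 1: 'd' vs 'c' => DIFFER
  Position 2: 'b' vs 'e' => DIFFER
  Position 3: 'b' vs 'd' => DIFFER
  Position 4: 'c' vs 'b' => DIFFER
Positions that differ: 5

5


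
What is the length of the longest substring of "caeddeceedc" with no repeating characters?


Input: "caeddeceedc"
Sliding window (track last position of each char):
  Position 0 ('c'): window [0,0] length 1 -- new best
  Position 1 ('a'): window [0,1] length 2 -- new best
  Position 2 ('e'): window [0,2] length 3 -- new best
  Position 3 ('d'): window [0,3] length 4 -- new best
  Position 4 ('d'): repeat (last at 3), move window start to 4
  Position 4 ('d'): window [4,4] length 1
  Position 5 ('e'): window [4,5] length 2
  Position 6 ('c'): window [4,6] length 3
  Position 7 ('e'): repeat (last at 5), move window start to 6
  Position 7 ('e'): window [6,7] length 2
  Position 8 ('e'): repeat (last at 7), move window start to 8
  Position 8 ('e'): window [8,8] length 1
  Position 9 ('d'): window [8,9] length 2
  Position 10 ('c'): window [8,10] length 3
Longest substring with no repeats: "caed" with length 4

4


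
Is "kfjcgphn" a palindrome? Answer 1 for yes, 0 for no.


Input: kfjcgphn
Reversed: nhpgcjfk
  Compare pos 0 ('k') with pos 7 ('n'): MISMATCH
  Compare pos 1 ('f') with pos 6 ('h'): MISMATCH
  Compare pos 2 ('j') with pos 5 ('p'): MISMATCH
  Compare pos 3 ('c') with pos 4 ('g'): MISMATCH
Result: not a palindrome

0


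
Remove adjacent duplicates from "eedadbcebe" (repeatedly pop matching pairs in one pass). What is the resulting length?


Input: eedadbcebe
Stack-based adjacent duplicate removal:
  Read 'e': push. Stack: e
  Read 'e': matches stack top 'e' => pop. Stack: (empty)
  Read 'd': push. Stack: d
  Read 'a': push. Stack: da
  Read 'd': push. Stack: dad
  Read 'b': push. Stack: dadb
  Read 'c': push. Stack: dadbc
  Read 'e': push. Stack: dadbce
  Read 'b': push. Stack: dadbceb
  Read 'e': push. Stack: dadbcebe
Final stack: "dadbcebe" (length 8)

8


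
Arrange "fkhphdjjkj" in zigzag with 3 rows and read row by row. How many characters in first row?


Zigzag "fkhphdjjkj" into 3 rows:
Placing characters:
  'f' => row 0
  'k' => row 1
  'h' => row 2
  'p' => row 1
  'h' => row 0
  'd' => row 1
  'j' => row 2
  'j' => row 1
  'k' => row 0
  'j' => row 1
Rows:
  Row 0: "fhk"
  Row 1: "kpdjj"
  Row 2: "hj"
First row length: 3

3


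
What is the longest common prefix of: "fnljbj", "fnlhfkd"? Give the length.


Words: fnljbj, fnlhfkd
  Position 0: all 'f' => match
  Position 1: all 'n' => match
  Position 2: all 'l' => match
  Position 3: ('j', 'h') => mismatch, stop
LCP = "fnl" (length 3)

3


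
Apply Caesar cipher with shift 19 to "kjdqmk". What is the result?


Caesar cipher: shift "kjdqmk" by 19
  'k' (pos 10) + 19 = pos 3 = 'd'
  'j' (pos 9) + 19 = pos 2 = 'c'
  'd' (pos 3) + 19 = pos 22 = 'w'
  'q' (pos 16) + 19 = pos 9 = 'j'
  'm' (pos 12) + 19 = pos 5 = 'f'
  'k' (pos 10) + 19 = pos 3 = 'd'
Result: dcwjfd

dcwjfd


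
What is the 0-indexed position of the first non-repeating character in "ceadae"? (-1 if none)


Input: ceadae
Character frequencies:
  'a': 2
  'c': 1
  'd': 1
  'e': 2
Scanning left to right for freq == 1:
  Position 0 ('c'): unique! => answer = 0

0


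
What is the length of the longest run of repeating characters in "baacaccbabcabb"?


Input: "baacaccbabcabb"
Scanning for longest run:
  Position 1 ('a'): new char, reset run to 1
  Position 2 ('a'): continues run of 'a', length=2
  Position 3 ('c'): new char, reset run to 1
  Position 4 ('a'): new char, reset run to 1
  Position 5 ('c'): new char, reset run to 1
  Position 6 ('c'): continues run of 'c', length=2
  Position 7 ('b'): new char, reset run to 1
  Position 8 ('a'): new char, reset run to 1
  Position 9 ('b'): new char, reset run to 1
  Position 10 ('c'): new char, reset run to 1
  Position 11 ('a'): new char, reset run to 1
  Position 12 ('b'): new char, reset run to 1
  Position 13 ('b'): continues run of 'b', length=2
Longest run: 'a' with length 2

2
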